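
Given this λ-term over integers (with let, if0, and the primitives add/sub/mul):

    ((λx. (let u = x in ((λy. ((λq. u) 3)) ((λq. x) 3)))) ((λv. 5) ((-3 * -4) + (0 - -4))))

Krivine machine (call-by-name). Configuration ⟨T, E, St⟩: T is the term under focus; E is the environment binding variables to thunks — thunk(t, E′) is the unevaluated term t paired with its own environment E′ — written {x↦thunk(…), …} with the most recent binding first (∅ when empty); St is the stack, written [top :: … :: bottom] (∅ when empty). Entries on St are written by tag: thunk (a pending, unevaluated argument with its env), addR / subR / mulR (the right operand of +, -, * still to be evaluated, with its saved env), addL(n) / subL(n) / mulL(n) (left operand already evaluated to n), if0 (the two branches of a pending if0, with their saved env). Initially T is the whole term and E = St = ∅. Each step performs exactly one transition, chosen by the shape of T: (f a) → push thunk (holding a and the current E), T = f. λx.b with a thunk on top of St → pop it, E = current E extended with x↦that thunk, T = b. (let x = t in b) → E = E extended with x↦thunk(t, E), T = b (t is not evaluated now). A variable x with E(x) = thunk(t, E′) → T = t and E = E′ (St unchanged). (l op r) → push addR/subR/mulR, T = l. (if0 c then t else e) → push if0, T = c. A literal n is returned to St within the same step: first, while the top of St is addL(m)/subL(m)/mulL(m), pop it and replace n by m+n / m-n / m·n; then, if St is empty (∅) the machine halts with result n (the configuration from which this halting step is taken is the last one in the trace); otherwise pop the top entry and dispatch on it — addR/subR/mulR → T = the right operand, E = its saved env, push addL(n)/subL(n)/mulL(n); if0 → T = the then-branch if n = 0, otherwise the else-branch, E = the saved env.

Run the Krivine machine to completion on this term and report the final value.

Answer: 5

Execution trace:
[0] [T=((λx. (let u = x in ((λy. ((λq. u) 3)) ((λq. x) 3)))) ((λv. 5) ((-3 * -4) + (0 - -4)))) | E=∅ | St=∅]
[1] [T=(λx. (let u = x in ((λy. ((λq. u) 3)) ((λq. x) 3)))) | E=∅ | St=[thunk]]
[2] [T=(let u = x in ((λy. ((λq. u) 3)) ((λq. x) 3))) | E={x↦thunk(((λv. 5) ((-3 * -4) + (0 - -4))), ∅)} | St=∅]
[3] [T=((λy. ((λq. u) 3)) ((λq. x) 3)) | E={u↦thunk(x, {x↦thunk(((λv. 5) ((-3 * -4) + (0 - -4))), ∅)}), x↦thunk(((λv. 5) ((-3 * -4) + (0 - -4))), ∅)} | St=∅]
[4] [T=(λy. ((λq. u) 3)) | E={u↦thunk(x, {x↦thunk(((λv. 5) ((-3 * -4) + (0 - -4))), ∅)}), x↦thunk(((λv. 5) ((-3 * -4) + (0 - -4))), ∅)} | St=[thunk]]
[5] [T=((λq. u) 3) | E={y↦thunk(((λq. x) 3), {u↦thunk(x, {x↦thunk(((λv. 5) ((-3 * -4) + (0 - -4))), ∅)}), x↦thunk(((λv. 5) ((-3 * -4) + (0 - -4))), ∅)}), u↦thunk(x, {x↦thunk(((λv. 5) ((-3 * -4) + (0 - -4))), ∅)}), x↦thunk(((λv. 5) ((-3 * -4) + (0 - -4))), ∅)} | St=∅]
[6] [T=(λq. u) | E={y↦thunk(((λq. x) 3), {u↦thunk(x, {x↦thunk(((λv. 5) ((-3 * -4) + (0 - -4))), ∅)}), x↦thunk(((λv. 5) ((-3 * -4) + (0 - -4))), ∅)}), u↦thunk(x, {x↦thunk(((λv. 5) ((-3 * -4) + (0 - -4))), ∅)}), x↦thunk(((λv. 5) ((-3 * -4) + (0 - -4))), ∅)} | St=[thunk]]
[7] [T=u | E={q↦thunk(3, {y↦thunk(((λq. x) 3), {u↦thunk(x, {x↦thunk(((λv. 5) ((-3 * -4) + (0 - -4))), ∅)}), x↦thunk(((λv. 5) ((-3 * -4) + (0 - -4))), ∅)}), u↦thunk(x, {x↦thunk(((λv. 5) ((-3 * -4) + (0 - -4))), ∅)}), x↦thunk(((λv. 5) ((-3 * -4) + (0 - -4))), ∅)}), y↦thunk(((λq. x) 3), {u↦thunk(x, {x↦thunk(((λv. 5) ((-3 * -4) + (0 - -4))), ∅)}), x↦thunk(((λv. 5) ((-3 * -4) + (0 - -4))), ∅)}), u↦thunk(x, {x↦thunk(((λv. 5) ((-3 * -4) + (0 - -4))), ∅)}), x↦thunk(((λv. 5) ((-3 * -4) + (0 - -4))), ∅)} | St=∅]
[8] [T=x | E={x↦thunk(((λv. 5) ((-3 * -4) + (0 - -4))), ∅)} | St=∅]
[9] [T=((λv. 5) ((-3 * -4) + (0 - -4))) | E=∅ | St=∅]
[10] [T=(λv. 5) | E=∅ | St=[thunk]]
[11] [T=5 | E={v↦thunk(((-3 * -4) + (0 - -4)), ∅)} | St=∅]
→ final value 5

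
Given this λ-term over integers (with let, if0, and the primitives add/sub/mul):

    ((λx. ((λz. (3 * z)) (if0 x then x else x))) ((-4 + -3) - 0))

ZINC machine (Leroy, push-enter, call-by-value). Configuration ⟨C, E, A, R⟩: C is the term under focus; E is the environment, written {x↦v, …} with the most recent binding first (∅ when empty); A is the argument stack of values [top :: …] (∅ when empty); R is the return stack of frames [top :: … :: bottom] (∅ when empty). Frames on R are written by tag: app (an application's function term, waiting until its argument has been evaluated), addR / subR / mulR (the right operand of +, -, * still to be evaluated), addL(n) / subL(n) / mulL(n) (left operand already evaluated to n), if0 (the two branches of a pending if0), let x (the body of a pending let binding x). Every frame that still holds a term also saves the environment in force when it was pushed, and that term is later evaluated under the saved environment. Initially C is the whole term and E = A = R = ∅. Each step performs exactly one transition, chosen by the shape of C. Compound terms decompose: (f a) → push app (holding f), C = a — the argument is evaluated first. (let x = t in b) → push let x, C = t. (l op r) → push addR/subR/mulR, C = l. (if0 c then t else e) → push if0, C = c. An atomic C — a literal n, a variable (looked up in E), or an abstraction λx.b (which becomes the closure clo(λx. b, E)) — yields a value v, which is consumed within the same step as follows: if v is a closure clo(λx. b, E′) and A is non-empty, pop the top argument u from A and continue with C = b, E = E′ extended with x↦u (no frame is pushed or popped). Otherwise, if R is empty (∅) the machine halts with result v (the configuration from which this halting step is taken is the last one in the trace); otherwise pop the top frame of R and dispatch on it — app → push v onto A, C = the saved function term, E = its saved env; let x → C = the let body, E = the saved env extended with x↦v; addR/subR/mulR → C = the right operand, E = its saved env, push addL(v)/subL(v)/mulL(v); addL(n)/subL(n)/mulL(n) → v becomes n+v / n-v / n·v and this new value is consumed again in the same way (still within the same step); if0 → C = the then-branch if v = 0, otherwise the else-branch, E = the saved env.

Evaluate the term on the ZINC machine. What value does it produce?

0. ⟨C=((λx. ((λz. (3 * z)) (if0 x then x else x))) ((-4 + -3) - 0)); E=∅; A=∅; R=∅⟩
1. ⟨C=((-4 + -3) - 0); E=∅; A=∅; R=[app]⟩
2. ⟨C=(-4 + -3); E=∅; A=∅; R=[subR :: app]⟩
3. ⟨C=-4; E=∅; A=∅; R=[addR :: subR :: app]⟩
4. ⟨C=-3; E=∅; A=∅; R=[addL(-4) :: subR :: app]⟩
5. ⟨C=0; E=∅; A=∅; R=[subL(-7) :: app]⟩
6. ⟨C=(λx. ((λz. (3 * z)) (if0 x then x else x))); E=∅; A=[-7]; R=∅⟩
7. ⟨C=((λz. (3 * z)) (if0 x then x else x)); E={x↦-7}; A=∅; R=∅⟩
8. ⟨C=(if0 x then x else x); E={x↦-7}; A=∅; R=[app]⟩
9. ⟨C=x; E={x↦-7}; A=∅; R=[if0 :: app]⟩
10. ⟨C=x; E={x↦-7}; A=∅; R=[app]⟩
11. ⟨C=(λz. (3 * z)); E={x↦-7}; A=[-7]; R=∅⟩
12. ⟨C=(3 * z); E={z↦-7, x↦-7}; A=∅; R=∅⟩
13. ⟨C=3; E={z↦-7, x↦-7}; A=∅; R=[mulR]⟩
14. ⟨C=z; E={z↦-7, x↦-7}; A=∅; R=[mulL(3)]⟩
→ final value -21

Answer: -21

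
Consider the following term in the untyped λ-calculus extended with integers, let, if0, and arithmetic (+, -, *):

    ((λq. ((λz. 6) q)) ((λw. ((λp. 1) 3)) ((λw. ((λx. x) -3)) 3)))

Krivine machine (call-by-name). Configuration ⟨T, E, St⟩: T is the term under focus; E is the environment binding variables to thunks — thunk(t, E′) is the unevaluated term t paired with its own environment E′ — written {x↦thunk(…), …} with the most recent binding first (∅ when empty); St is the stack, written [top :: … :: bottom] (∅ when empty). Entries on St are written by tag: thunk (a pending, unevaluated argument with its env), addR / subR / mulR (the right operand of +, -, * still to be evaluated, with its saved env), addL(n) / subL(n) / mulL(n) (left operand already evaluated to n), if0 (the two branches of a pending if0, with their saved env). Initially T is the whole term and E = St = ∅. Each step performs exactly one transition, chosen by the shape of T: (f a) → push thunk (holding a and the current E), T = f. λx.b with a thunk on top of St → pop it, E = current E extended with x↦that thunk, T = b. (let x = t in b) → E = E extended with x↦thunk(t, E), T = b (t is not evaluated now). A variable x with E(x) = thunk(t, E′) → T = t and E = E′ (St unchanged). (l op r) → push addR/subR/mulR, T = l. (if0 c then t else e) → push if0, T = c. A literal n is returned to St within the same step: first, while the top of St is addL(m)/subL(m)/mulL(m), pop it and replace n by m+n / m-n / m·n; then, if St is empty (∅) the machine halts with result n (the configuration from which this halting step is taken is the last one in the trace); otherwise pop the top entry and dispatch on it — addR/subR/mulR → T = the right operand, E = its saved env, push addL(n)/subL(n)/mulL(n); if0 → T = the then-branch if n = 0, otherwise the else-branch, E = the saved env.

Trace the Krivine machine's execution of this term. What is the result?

step 0: <T=((λq. ((λz. 6) q)) ((λw. ((λp. 1) 3)) ((λw. ((λx. x) -3)) 3))), E=∅, St=∅>
step 1: <T=(λq. ((λz. 6) q)), E=∅, St=[thunk]>
step 2: <T=((λz. 6) q), E={q↦thunk(((λw. ((λp. 1) 3)) ((λw. ((λx. x) -3)) 3)), ∅)}, St=∅>
step 3: <T=(λz. 6), E={q↦thunk(((λw. ((λp. 1) 3)) ((λw. ((λx. x) -3)) 3)), ∅)}, St=[thunk]>
step 4: <T=6, E={z↦thunk(q, {q↦thunk(((λw. ((λp. 1) 3)) ((λw. ((λx. x) -3)) 3)), ∅)}), q↦thunk(((λw. ((λp. 1) 3)) ((λw. ((λx. x) -3)) 3)), ∅)}, St=∅>
→ final value 6

Answer: 6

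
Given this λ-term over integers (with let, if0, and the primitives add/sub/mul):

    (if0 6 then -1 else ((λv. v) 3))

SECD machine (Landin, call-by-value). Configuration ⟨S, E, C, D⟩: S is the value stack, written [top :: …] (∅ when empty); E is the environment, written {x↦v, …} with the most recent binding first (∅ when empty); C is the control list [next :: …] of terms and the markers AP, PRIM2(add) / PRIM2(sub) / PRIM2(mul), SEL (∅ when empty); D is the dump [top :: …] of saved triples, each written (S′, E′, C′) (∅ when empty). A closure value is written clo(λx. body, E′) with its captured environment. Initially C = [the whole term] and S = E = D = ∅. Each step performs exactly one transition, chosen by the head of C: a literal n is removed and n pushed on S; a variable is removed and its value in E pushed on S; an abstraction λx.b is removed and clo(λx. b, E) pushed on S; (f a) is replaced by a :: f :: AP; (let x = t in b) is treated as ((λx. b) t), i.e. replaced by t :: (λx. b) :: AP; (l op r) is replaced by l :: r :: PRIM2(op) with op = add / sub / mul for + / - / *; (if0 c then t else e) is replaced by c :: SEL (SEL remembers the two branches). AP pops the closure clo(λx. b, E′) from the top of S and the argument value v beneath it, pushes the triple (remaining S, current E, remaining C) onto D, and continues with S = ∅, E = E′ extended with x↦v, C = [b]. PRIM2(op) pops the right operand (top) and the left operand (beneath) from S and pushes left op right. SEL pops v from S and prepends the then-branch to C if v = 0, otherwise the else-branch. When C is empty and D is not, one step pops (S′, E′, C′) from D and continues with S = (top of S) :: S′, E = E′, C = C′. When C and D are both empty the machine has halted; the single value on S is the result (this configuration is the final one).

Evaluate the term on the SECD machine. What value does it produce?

step 0: [S=∅ | E=∅ | C=[(if0 6 then -1 else ((λv. v) 3))] | D=∅]
step 1: [S=∅ | E=∅ | C=[6 :: SEL] | D=∅]
step 2: [S=[6] | E=∅ | C=[SEL] | D=∅]
step 3: [S=∅ | E=∅ | C=[((λv. v) 3)] | D=∅]
step 4: [S=∅ | E=∅ | C=[3 :: (λv. v) :: AP] | D=∅]
step 5: [S=[3] | E=∅ | C=[(λv. v) :: AP] | D=∅]
step 6: [S=[clo(λv. v, ∅) :: 3] | E=∅ | C=[AP] | D=∅]
step 7: [S=∅ | E={v↦3} | C=[v] | D=[(∅, ∅, ∅)]]
step 8: [S=[3] | E={v↦3} | C=∅ | D=[(∅, ∅, ∅)]]
step 9: [S=[3] | E=∅ | C=∅ | D=∅]
→ final value 3

Answer: 3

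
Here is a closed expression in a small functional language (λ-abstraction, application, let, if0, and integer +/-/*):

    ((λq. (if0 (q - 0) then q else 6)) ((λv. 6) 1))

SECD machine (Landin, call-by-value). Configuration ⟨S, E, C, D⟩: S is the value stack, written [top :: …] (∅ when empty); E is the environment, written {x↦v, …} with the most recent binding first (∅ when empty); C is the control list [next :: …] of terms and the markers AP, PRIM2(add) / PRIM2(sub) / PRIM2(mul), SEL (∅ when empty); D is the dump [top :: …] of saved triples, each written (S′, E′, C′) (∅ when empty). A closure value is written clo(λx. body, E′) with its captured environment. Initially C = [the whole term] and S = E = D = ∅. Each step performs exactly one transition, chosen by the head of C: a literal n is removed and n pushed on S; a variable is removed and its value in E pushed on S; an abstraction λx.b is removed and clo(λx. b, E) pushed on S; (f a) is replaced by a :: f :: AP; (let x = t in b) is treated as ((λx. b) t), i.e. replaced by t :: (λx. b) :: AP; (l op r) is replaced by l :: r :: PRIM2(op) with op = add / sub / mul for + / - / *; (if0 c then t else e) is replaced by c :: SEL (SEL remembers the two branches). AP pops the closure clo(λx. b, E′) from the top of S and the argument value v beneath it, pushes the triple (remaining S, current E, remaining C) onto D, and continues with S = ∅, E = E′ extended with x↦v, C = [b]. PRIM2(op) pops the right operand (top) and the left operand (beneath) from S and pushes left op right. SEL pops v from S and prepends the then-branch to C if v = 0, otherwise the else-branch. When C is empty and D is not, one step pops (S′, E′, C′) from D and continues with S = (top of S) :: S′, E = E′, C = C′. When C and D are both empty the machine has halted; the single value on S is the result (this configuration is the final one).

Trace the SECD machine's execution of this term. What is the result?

Answer: 6

Execution trace:
step 0: ⟨S=∅; E=∅; C=[((λq. (if0 (q - 0) then q else 6)) ((λv. 6) 1))]; D=∅⟩
step 1: ⟨S=∅; E=∅; C=[((λv. 6) 1) :: (λq. (if0 (q - 0) then q else 6)) :: AP]; D=∅⟩
step 2: ⟨S=∅; E=∅; C=[1 :: (λv. 6) :: AP :: (λq. (if0 (q - 0) then q else 6)) :: AP]; D=∅⟩
step 3: ⟨S=[1]; E=∅; C=[(λv. 6) :: AP :: (λq. (if0 (q - 0) then q else 6)) :: AP]; D=∅⟩
step 4: ⟨S=[clo(λv. 6, ∅) :: 1]; E=∅; C=[AP :: (λq. (if0 (q - 0) then q else 6)) :: AP]; D=∅⟩
step 5: ⟨S=∅; E={v↦1}; C=[6]; D=[(∅, ∅, [(λq. (if0 (q - 0) then q else 6)) :: AP])]⟩
step 6: ⟨S=[6]; E={v↦1}; C=∅; D=[(∅, ∅, [(λq. (if0 (q - 0) then q else 6)) :: AP])]⟩
step 7: ⟨S=[6]; E=∅; C=[(λq. (if0 (q - 0) then q else 6)) :: AP]; D=∅⟩
step 8: ⟨S=[clo(λq. (if0 (q - 0) then q else 6), ∅) :: 6]; E=∅; C=[AP]; D=∅⟩
step 9: ⟨S=∅; E={q↦6}; C=[(if0 (q - 0) then q else 6)]; D=[(∅, ∅, ∅)]⟩
step 10: ⟨S=∅; E={q↦6}; C=[(q - 0) :: SEL]; D=[(∅, ∅, ∅)]⟩
step 11: ⟨S=∅; E={q↦6}; C=[q :: 0 :: PRIM2(sub) :: SEL]; D=[(∅, ∅, ∅)]⟩
step 12: ⟨S=[6]; E={q↦6}; C=[0 :: PRIM2(sub) :: SEL]; D=[(∅, ∅, ∅)]⟩
step 13: ⟨S=[0 :: 6]; E={q↦6}; C=[PRIM2(sub) :: SEL]; D=[(∅, ∅, ∅)]⟩
step 14: ⟨S=[6]; E={q↦6}; C=[SEL]; D=[(∅, ∅, ∅)]⟩
step 15: ⟨S=∅; E={q↦6}; C=[6]; D=[(∅, ∅, ∅)]⟩
step 16: ⟨S=[6]; E={q↦6}; C=∅; D=[(∅, ∅, ∅)]⟩
step 17: ⟨S=[6]; E=∅; C=∅; D=∅⟩
→ final value 6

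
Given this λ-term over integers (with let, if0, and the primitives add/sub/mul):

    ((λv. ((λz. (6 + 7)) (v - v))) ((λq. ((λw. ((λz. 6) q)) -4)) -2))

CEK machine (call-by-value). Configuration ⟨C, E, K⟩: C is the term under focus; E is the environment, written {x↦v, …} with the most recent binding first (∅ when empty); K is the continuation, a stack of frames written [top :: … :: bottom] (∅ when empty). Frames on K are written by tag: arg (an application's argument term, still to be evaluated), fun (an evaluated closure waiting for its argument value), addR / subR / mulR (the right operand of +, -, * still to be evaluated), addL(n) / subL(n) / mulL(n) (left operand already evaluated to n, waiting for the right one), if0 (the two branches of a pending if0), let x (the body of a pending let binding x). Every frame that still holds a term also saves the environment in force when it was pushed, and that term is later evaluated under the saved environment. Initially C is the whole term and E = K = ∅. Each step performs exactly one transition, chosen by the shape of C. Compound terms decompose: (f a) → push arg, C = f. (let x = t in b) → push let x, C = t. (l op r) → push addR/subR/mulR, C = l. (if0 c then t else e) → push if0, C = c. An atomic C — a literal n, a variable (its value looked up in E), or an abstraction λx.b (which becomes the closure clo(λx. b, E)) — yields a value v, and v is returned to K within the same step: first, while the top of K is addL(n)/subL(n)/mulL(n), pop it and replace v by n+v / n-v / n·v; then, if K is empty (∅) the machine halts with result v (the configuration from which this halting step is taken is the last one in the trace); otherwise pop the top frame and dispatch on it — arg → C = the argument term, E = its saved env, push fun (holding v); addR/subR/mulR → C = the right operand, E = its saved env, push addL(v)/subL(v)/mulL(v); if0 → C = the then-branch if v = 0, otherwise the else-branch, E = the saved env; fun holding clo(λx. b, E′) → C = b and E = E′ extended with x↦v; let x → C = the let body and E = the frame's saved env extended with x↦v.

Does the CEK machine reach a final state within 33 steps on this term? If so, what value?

t=0: [C=((λv. ((λz. (6 + 7)) (v - v))) ((λq. ((λw. ((λz. 6) q)) -4)) -2)) | E=∅ | K=∅]
t=1: [C=(λv. ((λz. (6 + 7)) (v - v))) | E=∅ | K=[arg]]
t=2: [C=((λq. ((λw. ((λz. 6) q)) -4)) -2) | E=∅ | K=[fun]]
t=3: [C=(λq. ((λw. ((λz. 6) q)) -4)) | E=∅ | K=[arg :: fun]]
t=4: [C=-2 | E=∅ | K=[fun :: fun]]
t=5: [C=((λw. ((λz. 6) q)) -4) | E={q↦-2} | K=[fun]]
t=6: [C=(λw. ((λz. 6) q)) | E={q↦-2} | K=[arg :: fun]]
t=7: [C=-4 | E={q↦-2} | K=[fun :: fun]]
t=8: [C=((λz. 6) q) | E={w↦-4, q↦-2} | K=[fun]]
t=9: [C=(λz. 6) | E={w↦-4, q↦-2} | K=[arg :: fun]]
t=10: [C=q | E={w↦-4, q↦-2} | K=[fun :: fun]]
t=11: [C=6 | E={z↦-2, w↦-4, q↦-2} | K=[fun]]
t=12: [C=((λz. (6 + 7)) (v - v)) | E={v↦6} | K=∅]
t=13: [C=(λz. (6 + 7)) | E={v↦6} | K=[arg]]
t=14: [C=(v - v) | E={v↦6} | K=[fun]]
t=15: [C=v | E={v↦6} | K=[subR :: fun]]
t=16: [C=v | E={v↦6} | K=[subL(6) :: fun]]
t=17: [C=(6 + 7) | E={z↦0, v↦6} | K=∅]
t=18: [C=6 | E={z↦0, v↦6} | K=[addR]]
t=19: [C=7 | E={z↦0, v↦6} | K=[addL(6)]]
→ final value 13

Answer: 13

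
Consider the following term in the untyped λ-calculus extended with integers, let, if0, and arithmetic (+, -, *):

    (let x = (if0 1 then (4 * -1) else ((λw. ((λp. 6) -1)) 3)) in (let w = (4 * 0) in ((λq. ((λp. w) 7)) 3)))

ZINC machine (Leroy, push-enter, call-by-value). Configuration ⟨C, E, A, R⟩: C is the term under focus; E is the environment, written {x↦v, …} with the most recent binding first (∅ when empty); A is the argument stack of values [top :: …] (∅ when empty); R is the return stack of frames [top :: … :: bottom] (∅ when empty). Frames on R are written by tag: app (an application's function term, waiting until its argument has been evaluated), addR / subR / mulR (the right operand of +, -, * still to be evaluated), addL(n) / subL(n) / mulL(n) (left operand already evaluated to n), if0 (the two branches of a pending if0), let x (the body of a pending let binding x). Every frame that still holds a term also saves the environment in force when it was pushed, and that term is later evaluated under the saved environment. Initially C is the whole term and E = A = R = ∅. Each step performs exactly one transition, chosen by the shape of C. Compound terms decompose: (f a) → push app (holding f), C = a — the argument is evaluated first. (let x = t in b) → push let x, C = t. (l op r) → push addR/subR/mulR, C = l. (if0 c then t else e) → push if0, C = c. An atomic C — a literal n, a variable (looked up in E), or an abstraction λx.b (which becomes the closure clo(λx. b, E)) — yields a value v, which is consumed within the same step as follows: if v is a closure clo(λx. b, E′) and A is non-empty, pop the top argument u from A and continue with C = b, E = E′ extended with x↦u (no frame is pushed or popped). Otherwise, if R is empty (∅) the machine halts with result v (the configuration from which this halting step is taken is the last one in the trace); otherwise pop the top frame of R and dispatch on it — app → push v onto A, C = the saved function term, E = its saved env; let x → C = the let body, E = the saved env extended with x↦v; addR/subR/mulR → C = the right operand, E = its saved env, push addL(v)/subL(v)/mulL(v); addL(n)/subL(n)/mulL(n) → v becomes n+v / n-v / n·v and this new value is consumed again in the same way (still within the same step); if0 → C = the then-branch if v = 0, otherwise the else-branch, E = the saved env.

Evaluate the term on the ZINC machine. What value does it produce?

step 0: <C=(let x = (if0 1 then (4 * -1) else ((λw. ((λp. 6) -1)) 3)) in (let w = (4 * 0) in ((λq. ((λp. w) 7)) 3))), E=∅, A=∅, R=∅>
step 1: <C=(if0 1 then (4 * -1) else ((λw. ((λp. 6) -1)) 3)), E=∅, A=∅, R=[let x]>
step 2: <C=1, E=∅, A=∅, R=[if0 :: let x]>
step 3: <C=((λw. ((λp. 6) -1)) 3), E=∅, A=∅, R=[let x]>
step 4: <C=3, E=∅, A=∅, R=[app :: let x]>
step 5: <C=(λw. ((λp. 6) -1)), E=∅, A=[3], R=[let x]>
step 6: <C=((λp. 6) -1), E={w↦3}, A=∅, R=[let x]>
step 7: <C=-1, E={w↦3}, A=∅, R=[app :: let x]>
step 8: <C=(λp. 6), E={w↦3}, A=[-1], R=[let x]>
step 9: <C=6, E={p↦-1, w↦3}, A=∅, R=[let x]>
step 10: <C=(let w = (4 * 0) in ((λq. ((λp. w) 7)) 3)), E={x↦6}, A=∅, R=∅>
step 11: <C=(4 * 0), E={x↦6}, A=∅, R=[let w]>
step 12: <C=4, E={x↦6}, A=∅, R=[mulR :: let w]>
step 13: <C=0, E={x↦6}, A=∅, R=[mulL(4) :: let w]>
step 14: <C=((λq. ((λp. w) 7)) 3), E={w↦0, x↦6}, A=∅, R=∅>
step 15: <C=3, E={w↦0, x↦6}, A=∅, R=[app]>
step 16: <C=(λq. ((λp. w) 7)), E={w↦0, x↦6}, A=[3], R=∅>
step 17: <C=((λp. w) 7), E={q↦3, w↦0, x↦6}, A=∅, R=∅>
step 18: <C=7, E={q↦3, w↦0, x↦6}, A=∅, R=[app]>
step 19: <C=(λp. w), E={q↦3, w↦0, x↦6}, A=[7], R=∅>
step 20: <C=w, E={p↦7, q↦3, w↦0, x↦6}, A=∅, R=∅>
→ final value 0

Answer: 0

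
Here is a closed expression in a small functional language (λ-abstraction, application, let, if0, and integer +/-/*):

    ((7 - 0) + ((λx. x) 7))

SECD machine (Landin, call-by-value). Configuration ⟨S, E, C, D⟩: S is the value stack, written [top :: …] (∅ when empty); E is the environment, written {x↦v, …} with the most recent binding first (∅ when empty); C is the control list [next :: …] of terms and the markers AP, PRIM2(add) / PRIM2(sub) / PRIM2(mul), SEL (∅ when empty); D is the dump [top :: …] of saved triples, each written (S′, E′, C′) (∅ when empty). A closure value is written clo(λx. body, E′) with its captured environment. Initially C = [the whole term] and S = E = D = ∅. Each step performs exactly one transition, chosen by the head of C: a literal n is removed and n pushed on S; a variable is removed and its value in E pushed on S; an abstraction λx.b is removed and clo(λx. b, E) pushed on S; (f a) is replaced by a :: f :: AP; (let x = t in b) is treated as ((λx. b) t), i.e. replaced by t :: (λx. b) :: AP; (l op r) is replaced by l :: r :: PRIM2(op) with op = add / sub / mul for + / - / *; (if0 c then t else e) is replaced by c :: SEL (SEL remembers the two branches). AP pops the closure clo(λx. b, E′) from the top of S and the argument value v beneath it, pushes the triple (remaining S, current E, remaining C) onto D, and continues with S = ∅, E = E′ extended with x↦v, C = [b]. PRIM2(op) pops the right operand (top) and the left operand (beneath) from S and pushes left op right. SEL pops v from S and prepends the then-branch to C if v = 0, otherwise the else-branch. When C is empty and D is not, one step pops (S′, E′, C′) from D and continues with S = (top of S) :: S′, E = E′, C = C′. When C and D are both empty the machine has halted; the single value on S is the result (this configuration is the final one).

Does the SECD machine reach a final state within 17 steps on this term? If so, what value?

Answer: 14

Machine steps:
step 0: <S=∅, E=∅, C=[((7 - 0) + ((λx. x) 7))], D=∅>
step 1: <S=∅, E=∅, C=[(7 - 0) :: ((λx. x) 7) :: PRIM2(add)], D=∅>
step 2: <S=∅, E=∅, C=[7 :: 0 :: PRIM2(sub) :: ((λx. x) 7) :: PRIM2(add)], D=∅>
step 3: <S=[7], E=∅, C=[0 :: PRIM2(sub) :: ((λx. x) 7) :: PRIM2(add)], D=∅>
step 4: <S=[0 :: 7], E=∅, C=[PRIM2(sub) :: ((λx. x) 7) :: PRIM2(add)], D=∅>
step 5: <S=[7], E=∅, C=[((λx. x) 7) :: PRIM2(add)], D=∅>
step 6: <S=[7], E=∅, C=[7 :: (λx. x) :: AP :: PRIM2(add)], D=∅>
step 7: <S=[7 :: 7], E=∅, C=[(λx. x) :: AP :: PRIM2(add)], D=∅>
step 8: <S=[clo(λx. x, ∅) :: 7 :: 7], E=∅, C=[AP :: PRIM2(add)], D=∅>
step 9: <S=∅, E={x↦7}, C=[x], D=[([7], ∅, [PRIM2(add)])]>
step 10: <S=[7], E={x↦7}, C=∅, D=[([7], ∅, [PRIM2(add)])]>
step 11: <S=[7 :: 7], E=∅, C=[PRIM2(add)], D=∅>
step 12: <S=[14], E=∅, C=∅, D=∅>
→ final value 14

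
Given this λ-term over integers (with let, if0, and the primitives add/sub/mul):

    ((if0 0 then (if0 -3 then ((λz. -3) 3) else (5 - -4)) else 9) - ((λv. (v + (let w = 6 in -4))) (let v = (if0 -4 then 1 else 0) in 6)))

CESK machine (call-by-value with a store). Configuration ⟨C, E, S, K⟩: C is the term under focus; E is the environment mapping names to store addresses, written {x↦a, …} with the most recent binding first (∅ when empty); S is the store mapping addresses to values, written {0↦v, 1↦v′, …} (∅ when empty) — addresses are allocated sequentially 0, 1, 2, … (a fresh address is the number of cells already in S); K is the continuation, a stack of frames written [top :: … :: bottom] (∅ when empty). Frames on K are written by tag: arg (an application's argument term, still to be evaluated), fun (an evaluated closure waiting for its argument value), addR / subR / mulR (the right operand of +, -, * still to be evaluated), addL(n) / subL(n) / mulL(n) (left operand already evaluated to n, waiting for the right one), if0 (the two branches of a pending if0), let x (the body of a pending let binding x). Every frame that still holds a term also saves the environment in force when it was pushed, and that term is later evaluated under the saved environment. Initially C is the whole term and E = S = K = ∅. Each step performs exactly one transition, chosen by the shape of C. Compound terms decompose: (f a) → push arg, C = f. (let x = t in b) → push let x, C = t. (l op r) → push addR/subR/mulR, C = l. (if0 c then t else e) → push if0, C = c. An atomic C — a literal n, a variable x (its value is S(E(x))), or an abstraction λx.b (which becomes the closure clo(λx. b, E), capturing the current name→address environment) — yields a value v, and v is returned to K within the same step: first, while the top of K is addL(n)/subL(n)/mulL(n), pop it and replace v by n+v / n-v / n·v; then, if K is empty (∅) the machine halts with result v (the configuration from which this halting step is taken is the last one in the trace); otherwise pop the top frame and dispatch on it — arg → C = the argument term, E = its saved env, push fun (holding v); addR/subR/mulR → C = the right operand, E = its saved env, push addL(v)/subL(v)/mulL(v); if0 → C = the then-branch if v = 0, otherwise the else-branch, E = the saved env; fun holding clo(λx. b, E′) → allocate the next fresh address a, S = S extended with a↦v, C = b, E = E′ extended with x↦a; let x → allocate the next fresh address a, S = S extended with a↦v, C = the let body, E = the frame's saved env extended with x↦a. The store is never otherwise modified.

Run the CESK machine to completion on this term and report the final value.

step 0: ⟨C=((if0 0 then (if0 -3 then ((λz. -3) 3) else (5 - -4)) else 9) - ((λv. (v + (let w = 6 in -4))) (let v = (if0 -4 then 1 else 0) in 6))); E=∅; S=∅; K=∅⟩
step 1: ⟨C=(if0 0 then (if0 -3 then ((λz. -3) 3) else (5 - -4)) else 9); E=∅; S=∅; K=[subR]⟩
step 2: ⟨C=0; E=∅; S=∅; K=[if0 :: subR]⟩
step 3: ⟨C=(if0 -3 then ((λz. -3) 3) else (5 - -4)); E=∅; S=∅; K=[subR]⟩
step 4: ⟨C=-3; E=∅; S=∅; K=[if0 :: subR]⟩
step 5: ⟨C=(5 - -4); E=∅; S=∅; K=[subR]⟩
step 6: ⟨C=5; E=∅; S=∅; K=[subR :: subR]⟩
step 7: ⟨C=-4; E=∅; S=∅; K=[subL(5) :: subR]⟩
step 8: ⟨C=((λv. (v + (let w = 6 in -4))) (let v = (if0 -4 then 1 else 0) in 6)); E=∅; S=∅; K=[subL(9)]⟩
step 9: ⟨C=(λv. (v + (let w = 6 in -4))); E=∅; S=∅; K=[arg :: subL(9)]⟩
step 10: ⟨C=(let v = (if0 -4 then 1 else 0) in 6); E=∅; S=∅; K=[fun :: subL(9)]⟩
step 11: ⟨C=(if0 -4 then 1 else 0); E=∅; S=∅; K=[let v :: fun :: subL(9)]⟩
step 12: ⟨C=-4; E=∅; S=∅; K=[if0 :: let v :: fun :: subL(9)]⟩
step 13: ⟨C=0; E=∅; S=∅; K=[let v :: fun :: subL(9)]⟩
step 14: ⟨C=6; E={v↦0}; S={0↦0}; K=[fun :: subL(9)]⟩
step 15: ⟨C=(v + (let w = 6 in -4)); E={v↦1}; S={0↦0, 1↦6}; K=[subL(9)]⟩
step 16: ⟨C=v; E={v↦1}; S={0↦0, 1↦6}; K=[addR :: subL(9)]⟩
step 17: ⟨C=(let w = 6 in -4); E={v↦1}; S={0↦0, 1↦6}; K=[addL(6) :: subL(9)]⟩
step 18: ⟨C=6; E={v↦1}; S={0↦0, 1↦6}; K=[let w :: addL(6) :: subL(9)]⟩
step 19: ⟨C=-4; E={w↦2, v↦1}; S={0↦0, 1↦6, 2↦6}; K=[addL(6) :: subL(9)]⟩
→ final value 7

Answer: 7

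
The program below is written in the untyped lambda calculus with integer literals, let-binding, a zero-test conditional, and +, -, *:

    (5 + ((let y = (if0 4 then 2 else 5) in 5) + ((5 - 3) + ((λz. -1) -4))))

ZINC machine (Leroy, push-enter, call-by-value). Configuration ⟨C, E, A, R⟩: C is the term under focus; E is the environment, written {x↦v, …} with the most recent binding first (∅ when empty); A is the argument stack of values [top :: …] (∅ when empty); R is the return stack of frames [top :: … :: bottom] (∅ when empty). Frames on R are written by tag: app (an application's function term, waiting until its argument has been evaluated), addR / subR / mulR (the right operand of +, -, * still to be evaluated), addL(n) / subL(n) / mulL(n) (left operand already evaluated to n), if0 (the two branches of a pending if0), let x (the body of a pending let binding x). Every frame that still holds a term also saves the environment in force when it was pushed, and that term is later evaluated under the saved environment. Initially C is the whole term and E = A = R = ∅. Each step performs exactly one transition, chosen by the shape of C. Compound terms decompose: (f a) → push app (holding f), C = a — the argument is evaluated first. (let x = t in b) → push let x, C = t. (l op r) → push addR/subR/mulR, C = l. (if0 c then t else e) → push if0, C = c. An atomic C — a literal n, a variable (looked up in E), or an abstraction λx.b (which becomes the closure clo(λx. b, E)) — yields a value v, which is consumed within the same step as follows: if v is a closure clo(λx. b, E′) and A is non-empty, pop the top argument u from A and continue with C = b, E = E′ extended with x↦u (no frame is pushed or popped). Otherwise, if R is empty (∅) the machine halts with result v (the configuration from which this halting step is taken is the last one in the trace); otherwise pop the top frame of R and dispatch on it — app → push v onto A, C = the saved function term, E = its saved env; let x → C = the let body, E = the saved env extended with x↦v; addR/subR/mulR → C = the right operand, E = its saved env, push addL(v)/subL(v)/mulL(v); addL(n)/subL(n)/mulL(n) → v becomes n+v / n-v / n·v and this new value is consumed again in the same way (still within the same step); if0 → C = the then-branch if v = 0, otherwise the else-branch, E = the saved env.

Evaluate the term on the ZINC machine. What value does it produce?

0. [C=(5 + ((let y = (if0 4 then 2 else 5) in 5) + ((5 - 3) + ((λz. -1) -4)))) | E=∅ | A=∅ | R=∅]
1. [C=5 | E=∅ | A=∅ | R=[addR]]
2. [C=((let y = (if0 4 then 2 else 5) in 5) + ((5 - 3) + ((λz. -1) -4))) | E=∅ | A=∅ | R=[addL(5)]]
3. [C=(let y = (if0 4 then 2 else 5) in 5) | E=∅ | A=∅ | R=[addR :: addL(5)]]
4. [C=(if0 4 then 2 else 5) | E=∅ | A=∅ | R=[let y :: addR :: addL(5)]]
5. [C=4 | E=∅ | A=∅ | R=[if0 :: let y :: addR :: addL(5)]]
6. [C=5 | E=∅ | A=∅ | R=[let y :: addR :: addL(5)]]
7. [C=5 | E={y↦5} | A=∅ | R=[addR :: addL(5)]]
8. [C=((5 - 3) + ((λz. -1) -4)) | E=∅ | A=∅ | R=[addL(5) :: addL(5)]]
9. [C=(5 - 3) | E=∅ | A=∅ | R=[addR :: addL(5) :: addL(5)]]
10. [C=5 | E=∅ | A=∅ | R=[subR :: addR :: addL(5) :: addL(5)]]
11. [C=3 | E=∅ | A=∅ | R=[subL(5) :: addR :: addL(5) :: addL(5)]]
12. [C=((λz. -1) -4) | E=∅ | A=∅ | R=[addL(2) :: addL(5) :: addL(5)]]
13. [C=-4 | E=∅ | A=∅ | R=[app :: addL(2) :: addL(5) :: addL(5)]]
14. [C=(λz. -1) | E=∅ | A=[-4] | R=[addL(2) :: addL(5) :: addL(5)]]
15. [C=-1 | E={z↦-4} | A=∅ | R=[addL(2) :: addL(5) :: addL(5)]]
→ final value 11

Answer: 11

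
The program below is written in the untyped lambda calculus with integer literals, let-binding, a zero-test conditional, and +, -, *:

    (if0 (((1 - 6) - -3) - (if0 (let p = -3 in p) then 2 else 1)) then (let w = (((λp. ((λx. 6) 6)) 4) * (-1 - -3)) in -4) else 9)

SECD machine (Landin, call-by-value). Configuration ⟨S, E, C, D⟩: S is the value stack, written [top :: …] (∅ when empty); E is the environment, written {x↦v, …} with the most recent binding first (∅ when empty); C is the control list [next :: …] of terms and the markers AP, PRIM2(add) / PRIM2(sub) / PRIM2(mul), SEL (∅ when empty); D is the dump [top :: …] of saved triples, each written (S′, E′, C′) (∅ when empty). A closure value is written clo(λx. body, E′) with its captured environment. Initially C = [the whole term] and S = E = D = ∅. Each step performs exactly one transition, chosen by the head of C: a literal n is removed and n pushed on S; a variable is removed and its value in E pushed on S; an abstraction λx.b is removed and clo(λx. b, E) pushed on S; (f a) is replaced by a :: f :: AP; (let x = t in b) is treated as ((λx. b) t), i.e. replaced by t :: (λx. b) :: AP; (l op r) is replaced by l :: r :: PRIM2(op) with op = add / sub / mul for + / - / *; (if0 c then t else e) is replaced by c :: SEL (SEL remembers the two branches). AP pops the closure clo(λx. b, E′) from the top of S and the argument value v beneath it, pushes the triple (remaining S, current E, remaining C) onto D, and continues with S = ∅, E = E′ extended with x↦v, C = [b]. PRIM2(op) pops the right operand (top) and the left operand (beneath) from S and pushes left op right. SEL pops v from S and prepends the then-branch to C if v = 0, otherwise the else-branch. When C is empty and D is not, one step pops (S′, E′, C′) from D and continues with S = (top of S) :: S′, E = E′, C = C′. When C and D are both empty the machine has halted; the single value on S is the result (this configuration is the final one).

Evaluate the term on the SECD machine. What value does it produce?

Answer: 9

Machine steps:
t=0: [S=∅ | E=∅ | C=[(if0 (((1 - 6) - -3) - (if0 (let p = -3 in p) then 2 else 1)) then (let w = (((λp. ((λx. 6) 6)) 4) * (-1 - -3)) in -4) else 9)] | D=∅]
t=1: [S=∅ | E=∅ | C=[(((1 - 6) - -3) - (if0 (let p = -3 in p) then 2 else 1)) :: SEL] | D=∅]
t=2: [S=∅ | E=∅ | C=[((1 - 6) - -3) :: (if0 (let p = -3 in p) then 2 else 1) :: PRIM2(sub) :: SEL] | D=∅]
t=3: [S=∅ | E=∅ | C=[(1 - 6) :: -3 :: PRIM2(sub) :: (if0 (let p = -3 in p) then 2 else 1) :: PRIM2(sub) :: SEL] | D=∅]
t=4: [S=∅ | E=∅ | C=[1 :: 6 :: PRIM2(sub) :: -3 :: PRIM2(sub) :: (if0 (let p = -3 in p) then 2 else 1) :: PRIM2(sub) :: SEL] | D=∅]
t=5: [S=[1] | E=∅ | C=[6 :: PRIM2(sub) :: -3 :: PRIM2(sub) :: (if0 (let p = -3 in p) then 2 else 1) :: PRIM2(sub) :: SEL] | D=∅]
t=6: [S=[6 :: 1] | E=∅ | C=[PRIM2(sub) :: -3 :: PRIM2(sub) :: (if0 (let p = -3 in p) then 2 else 1) :: PRIM2(sub) :: SEL] | D=∅]
t=7: [S=[-5] | E=∅ | C=[-3 :: PRIM2(sub) :: (if0 (let p = -3 in p) then 2 else 1) :: PRIM2(sub) :: SEL] | D=∅]
t=8: [S=[-3 :: -5] | E=∅ | C=[PRIM2(sub) :: (if0 (let p = -3 in p) then 2 else 1) :: PRIM2(sub) :: SEL] | D=∅]
t=9: [S=[-2] | E=∅ | C=[(if0 (let p = -3 in p) then 2 else 1) :: PRIM2(sub) :: SEL] | D=∅]
t=10: [S=[-2] | E=∅ | C=[(let p = -3 in p) :: SEL :: PRIM2(sub) :: SEL] | D=∅]
t=11: [S=[-2] | E=∅ | C=[-3 :: (λp. p) :: AP :: SEL :: PRIM2(sub) :: SEL] | D=∅]
t=12: [S=[-3 :: -2] | E=∅ | C=[(λp. p) :: AP :: SEL :: PRIM2(sub) :: SEL] | D=∅]
t=13: [S=[clo(λp. p, ∅) :: -3 :: -2] | E=∅ | C=[AP :: SEL :: PRIM2(sub) :: SEL] | D=∅]
t=14: [S=∅ | E={p↦-3} | C=[p] | D=[([-2], ∅, [SEL :: PRIM2(sub) :: SEL])]]
t=15: [S=[-3] | E={p↦-3} | C=∅ | D=[([-2], ∅, [SEL :: PRIM2(sub) :: SEL])]]
t=16: [S=[-3 :: -2] | E=∅ | C=[SEL :: PRIM2(sub) :: SEL] | D=∅]
t=17: [S=[-2] | E=∅ | C=[1 :: PRIM2(sub) :: SEL] | D=∅]
t=18: [S=[1 :: -2] | E=∅ | C=[PRIM2(sub) :: SEL] | D=∅]
t=19: [S=[-3] | E=∅ | C=[SEL] | D=∅]
t=20: [S=∅ | E=∅ | C=[9] | D=∅]
t=21: [S=[9] | E=∅ | C=∅ | D=∅]
→ final value 9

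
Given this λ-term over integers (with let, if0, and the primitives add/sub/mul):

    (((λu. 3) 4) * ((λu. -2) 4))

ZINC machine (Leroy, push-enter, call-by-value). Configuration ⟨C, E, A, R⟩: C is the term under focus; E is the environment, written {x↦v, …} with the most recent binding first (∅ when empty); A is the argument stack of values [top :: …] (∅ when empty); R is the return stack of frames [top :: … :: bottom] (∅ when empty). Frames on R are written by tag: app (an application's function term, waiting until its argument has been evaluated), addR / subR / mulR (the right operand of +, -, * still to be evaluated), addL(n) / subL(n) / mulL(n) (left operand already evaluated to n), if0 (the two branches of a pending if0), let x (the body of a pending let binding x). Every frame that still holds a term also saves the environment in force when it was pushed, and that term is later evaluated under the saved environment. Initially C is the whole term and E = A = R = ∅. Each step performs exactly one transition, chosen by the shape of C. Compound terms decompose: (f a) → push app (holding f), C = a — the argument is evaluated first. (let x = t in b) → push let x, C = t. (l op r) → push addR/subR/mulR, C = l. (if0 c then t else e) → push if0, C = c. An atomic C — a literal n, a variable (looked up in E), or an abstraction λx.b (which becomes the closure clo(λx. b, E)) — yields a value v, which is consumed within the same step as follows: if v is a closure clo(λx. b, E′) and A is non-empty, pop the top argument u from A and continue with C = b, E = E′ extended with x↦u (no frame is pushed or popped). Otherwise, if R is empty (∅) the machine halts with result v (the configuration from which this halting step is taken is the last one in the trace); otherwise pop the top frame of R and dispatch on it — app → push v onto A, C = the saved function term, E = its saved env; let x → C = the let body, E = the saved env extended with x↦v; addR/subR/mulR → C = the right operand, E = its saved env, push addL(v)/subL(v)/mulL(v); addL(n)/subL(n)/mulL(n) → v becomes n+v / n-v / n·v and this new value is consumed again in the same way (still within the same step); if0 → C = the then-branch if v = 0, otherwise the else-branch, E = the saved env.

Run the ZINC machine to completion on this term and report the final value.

0. [C=(((λu. 3) 4) * ((λu. -2) 4)) | E=∅ | A=∅ | R=∅]
1. [C=((λu. 3) 4) | E=∅ | A=∅ | R=[mulR]]
2. [C=4 | E=∅ | A=∅ | R=[app :: mulR]]
3. [C=(λu. 3) | E=∅ | A=[4] | R=[mulR]]
4. [C=3 | E={u↦4} | A=∅ | R=[mulR]]
5. [C=((λu. -2) 4) | E=∅ | A=∅ | R=[mulL(3)]]
6. [C=4 | E=∅ | A=∅ | R=[app :: mulL(3)]]
7. [C=(λu. -2) | E=∅ | A=[4] | R=[mulL(3)]]
8. [C=-2 | E={u↦4} | A=∅ | R=[mulL(3)]]
→ final value -6

Answer: -6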